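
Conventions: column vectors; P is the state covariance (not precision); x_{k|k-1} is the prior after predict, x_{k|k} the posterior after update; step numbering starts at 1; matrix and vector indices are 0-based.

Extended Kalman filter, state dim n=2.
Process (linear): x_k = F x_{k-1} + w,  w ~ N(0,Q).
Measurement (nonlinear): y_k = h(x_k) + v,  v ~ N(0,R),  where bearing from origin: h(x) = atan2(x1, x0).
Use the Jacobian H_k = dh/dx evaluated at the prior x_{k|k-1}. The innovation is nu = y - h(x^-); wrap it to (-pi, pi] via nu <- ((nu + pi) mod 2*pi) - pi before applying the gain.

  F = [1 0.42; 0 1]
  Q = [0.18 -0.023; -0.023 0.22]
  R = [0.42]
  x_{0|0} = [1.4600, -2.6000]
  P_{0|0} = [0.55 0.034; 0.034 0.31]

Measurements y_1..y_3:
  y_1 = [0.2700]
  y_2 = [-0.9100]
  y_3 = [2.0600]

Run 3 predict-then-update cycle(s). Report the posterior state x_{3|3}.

step 1: x^-=[0.3680, -2.6000]  P^-=[0.8132 0.1412; 0.1412 0.5300]  H_jac=[0.3771 0.0534]  S=[0.5428]  K=[0.5788; 0.1502]  nu=[1.7002]  x^+=[1.3521, -2.3446]  P^+=[0.6314 0.0940; 0.0940 0.5178]
step 2: x^-=[0.3673, -2.3446]  P^-=[0.9817 0.2885; 0.2885 0.7378]  H_jac=[0.4163 0.0652]  S=[0.6089]  K=[0.7020; 0.2762]  nu=[0.5054]  x^+=[0.7221, -2.2050]  P^+=[0.6816 0.1704; 0.1704 0.6913]
step 3: x^-=[-0.2040, -2.2050]  P^-=[1.1267 0.4377; 0.4377 0.9113]  H_jac=[0.4497 -0.0416]  S=[0.6330]  K=[0.7716; 0.2511]  nu=[-2.5601]  x^+=[-2.1793, -2.8478]  P^+=[0.7498 0.3151; 0.3151 0.8714]

x_post = [-2.1793, -2.8478]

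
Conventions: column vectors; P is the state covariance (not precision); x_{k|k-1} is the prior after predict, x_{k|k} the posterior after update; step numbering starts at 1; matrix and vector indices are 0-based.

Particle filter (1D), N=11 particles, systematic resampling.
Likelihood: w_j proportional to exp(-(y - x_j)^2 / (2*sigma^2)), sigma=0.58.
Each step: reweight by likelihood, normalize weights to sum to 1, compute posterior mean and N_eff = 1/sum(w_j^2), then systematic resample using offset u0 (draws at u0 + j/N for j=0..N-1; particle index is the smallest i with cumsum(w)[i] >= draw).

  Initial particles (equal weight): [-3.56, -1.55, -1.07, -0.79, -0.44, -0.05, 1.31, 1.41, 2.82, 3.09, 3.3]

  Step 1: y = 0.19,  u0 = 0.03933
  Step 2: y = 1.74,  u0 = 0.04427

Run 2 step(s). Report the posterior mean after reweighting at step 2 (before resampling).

step 1: w=[0.0000, 0.0053, 0.0454, 0.1152, 0.2662, 0.4408, 0.0744, 0.0526, 0.0000, 0.0000, 0.0000]  mean=-0.1153  Neff=3.4616  idx=[2, 3, 4, 4, 4, 5, 5, 5, 5, 5, 7]
step 2: w=[0.0000, 0.0001, 0.0010, 0.0010, 0.0010, 0.0095, 0.0095, 0.0095, 0.0095, 0.0095, 0.9494]  mean=1.3349  Neff=1.1090  idx=[9, 10, 10, 10, 10, 10, 10, 10, 10, 10, 10]

post_mean = 1.3349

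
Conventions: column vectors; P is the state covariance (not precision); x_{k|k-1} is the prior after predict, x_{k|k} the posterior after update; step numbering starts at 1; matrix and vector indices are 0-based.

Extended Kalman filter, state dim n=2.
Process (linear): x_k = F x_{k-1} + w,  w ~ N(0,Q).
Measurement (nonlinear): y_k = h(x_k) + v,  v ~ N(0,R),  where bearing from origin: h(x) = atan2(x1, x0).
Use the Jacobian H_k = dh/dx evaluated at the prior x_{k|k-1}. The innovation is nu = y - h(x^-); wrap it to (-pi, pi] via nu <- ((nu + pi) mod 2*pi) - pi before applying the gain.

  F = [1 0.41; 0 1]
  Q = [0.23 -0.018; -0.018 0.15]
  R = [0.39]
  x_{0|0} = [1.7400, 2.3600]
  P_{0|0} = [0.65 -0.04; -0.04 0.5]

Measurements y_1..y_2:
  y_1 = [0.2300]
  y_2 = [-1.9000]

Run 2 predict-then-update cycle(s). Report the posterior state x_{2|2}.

x_post = [4.2269, 1.6416]

step 1: x^-=[2.7076, 2.3600]  P^-=[0.9313 0.1470; 0.1470 0.6500]  H_jac=[-0.1829 0.2099]  S=[0.4385]  K=[-0.3181; 0.2498]  nu=[-0.4869]  x^+=[2.8625, 2.2384]  P^+=[0.8869 0.1818; 0.1818 0.6226]
step 2: x^-=[3.7802, 2.2384]  P^-=[1.3706 0.4191; 0.4191 0.7726]  H_jac=[-0.1160 0.1959]  S=[0.4190]  K=[-0.1834; 0.2451]  nu=[-2.4346]  x^+=[4.2269, 1.6416]  P^+=[1.3565 0.4380; 0.4380 0.7475]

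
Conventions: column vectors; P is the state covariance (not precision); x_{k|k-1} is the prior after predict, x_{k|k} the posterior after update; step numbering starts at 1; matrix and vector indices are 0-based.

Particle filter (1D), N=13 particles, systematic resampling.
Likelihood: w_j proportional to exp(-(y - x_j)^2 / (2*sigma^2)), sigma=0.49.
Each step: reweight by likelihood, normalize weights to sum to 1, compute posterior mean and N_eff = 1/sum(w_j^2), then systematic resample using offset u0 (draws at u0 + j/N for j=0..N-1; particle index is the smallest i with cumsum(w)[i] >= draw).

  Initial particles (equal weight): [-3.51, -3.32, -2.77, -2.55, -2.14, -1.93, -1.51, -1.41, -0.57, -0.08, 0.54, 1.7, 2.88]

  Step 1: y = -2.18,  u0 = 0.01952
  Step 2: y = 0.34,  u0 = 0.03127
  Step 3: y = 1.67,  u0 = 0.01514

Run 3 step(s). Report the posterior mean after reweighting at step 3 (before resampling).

step 1: w=[0.0065, 0.0172, 0.1245, 0.1932, 0.2561, 0.2256, 0.1009, 0.0748, 0.0012, 0.0000, 0.0000, 0.0000, 0.0000]  mean=-2.1593  Neff=5.3916  idx=[1, 2, 3, 3, 3, 4, 4, 4, 5, 5, 5, 6, 7]
step 2: w=[0.0000, 0.0000, 0.0000, 0.0000, 0.0000, 0.0011, 0.0011, 0.0011, 0.0085, 0.0085, 0.0085, 0.3117, 0.6596]  mean=-1.4568  Neff=1.8780  idx=[11, 11, 11, 11, 11, 12, 12, 12, 12, 12, 12, 12, 12]
step 3: w=[0.0290, 0.0290, 0.0290, 0.0290, 0.0290, 0.1069, 0.1069, 0.1069, 0.1069, 0.1069, 0.1069, 0.1069, 0.1069]  mean=-1.4245  Neff=10.4637  idx=[0, 3, 5, 5, 6, 7, 8, 8, 9, 10, 10, 11, 12]

post_mean = -1.4245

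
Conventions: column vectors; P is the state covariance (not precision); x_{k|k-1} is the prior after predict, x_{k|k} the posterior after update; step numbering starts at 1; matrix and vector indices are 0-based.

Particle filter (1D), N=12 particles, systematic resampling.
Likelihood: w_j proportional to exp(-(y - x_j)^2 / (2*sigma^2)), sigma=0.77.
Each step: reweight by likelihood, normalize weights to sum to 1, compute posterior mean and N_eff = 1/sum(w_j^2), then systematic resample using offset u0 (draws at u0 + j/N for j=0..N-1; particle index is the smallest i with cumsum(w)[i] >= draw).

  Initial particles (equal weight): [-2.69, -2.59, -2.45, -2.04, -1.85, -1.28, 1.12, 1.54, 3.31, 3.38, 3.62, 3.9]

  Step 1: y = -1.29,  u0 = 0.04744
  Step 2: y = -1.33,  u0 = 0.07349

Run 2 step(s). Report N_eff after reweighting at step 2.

step 1: w=[0.0608, 0.0763, 0.1020, 0.1974, 0.2435, 0.3172, 0.0024, 0.0004, 0.0000, 0.0000, 0.0000, 0.0000]  mean=-1.8671  Neff=4.5692  idx=[0, 1, 2, 3, 3, 4, 4, 4, 5, 5, 5, 5]
step 2: w=[0.0247, 0.0308, 0.0408, 0.0768, 0.0768, 0.0936, 0.0936, 0.0936, 0.1173, 0.1173, 0.1173, 0.1173]  mean=-1.6798  Neff=10.3786  idx=[2, 3, 4, 5, 6, 7, 8, 9, 9, 10, 11, 11]

N_eff = 10.3786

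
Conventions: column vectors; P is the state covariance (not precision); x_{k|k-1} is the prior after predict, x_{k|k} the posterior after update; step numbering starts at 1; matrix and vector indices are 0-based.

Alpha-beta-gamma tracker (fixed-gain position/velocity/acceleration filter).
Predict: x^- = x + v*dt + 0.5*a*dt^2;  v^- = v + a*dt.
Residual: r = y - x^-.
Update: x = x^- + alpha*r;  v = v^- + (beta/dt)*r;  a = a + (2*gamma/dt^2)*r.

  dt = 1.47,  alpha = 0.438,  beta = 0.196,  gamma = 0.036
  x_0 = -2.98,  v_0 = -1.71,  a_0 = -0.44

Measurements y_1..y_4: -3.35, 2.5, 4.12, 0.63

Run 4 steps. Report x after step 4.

step 1: x_pred=-5.9691  r=2.6191  x^+=-4.8219  v^+=-2.0076  a^+=-0.3527
step 2: x_pred=-8.1542  r=10.6542  x^+=-3.4877  v^+=-1.1055  a^+=0.0023
step 3: x_pred=-5.1104  r=9.2304  x^+=-1.0675  v^+=0.1285  a^+=0.3098
step 4: x_pred=-0.5439  r=1.1739  x^+=-0.0297  v^+=0.7404  a^+=0.3489

x_post = -0.0297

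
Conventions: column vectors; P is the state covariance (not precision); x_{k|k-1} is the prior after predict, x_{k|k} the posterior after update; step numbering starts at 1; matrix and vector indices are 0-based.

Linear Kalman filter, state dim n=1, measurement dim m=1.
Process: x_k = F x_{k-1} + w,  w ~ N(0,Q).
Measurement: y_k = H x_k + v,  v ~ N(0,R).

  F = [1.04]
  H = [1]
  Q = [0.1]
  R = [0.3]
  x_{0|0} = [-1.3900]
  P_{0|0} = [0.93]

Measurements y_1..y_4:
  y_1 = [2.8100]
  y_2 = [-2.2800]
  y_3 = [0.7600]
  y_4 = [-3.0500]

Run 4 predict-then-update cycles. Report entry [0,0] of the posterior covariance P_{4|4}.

step 1: x^-=[-1.4456]  P^-=[1.1059]  S=[1.4059]  K=[0.7866]  nu=[4.2556]  x^+=[1.9019]  P^+=[0.2360]
step 2: x^-=[1.9780]  P^-=[0.3552]  S=[0.6552]  K=[0.5422]  nu=[-4.2580]  x^+=[-0.3305]  P^+=[0.1626]
step 3: x^-=[-0.3437]  P^-=[0.2759]  S=[0.5759]  K=[0.4791]  nu=[1.1037]  x^+=[0.1851]  P^+=[0.1437]
step 4: x^-=[0.1925]  P^-=[0.2555]  S=[0.5555]  K=[0.4599]  nu=[-3.2425]  x^+=[-1.2988]  P^+=[0.1380]

P_post[0,0] = 0.1380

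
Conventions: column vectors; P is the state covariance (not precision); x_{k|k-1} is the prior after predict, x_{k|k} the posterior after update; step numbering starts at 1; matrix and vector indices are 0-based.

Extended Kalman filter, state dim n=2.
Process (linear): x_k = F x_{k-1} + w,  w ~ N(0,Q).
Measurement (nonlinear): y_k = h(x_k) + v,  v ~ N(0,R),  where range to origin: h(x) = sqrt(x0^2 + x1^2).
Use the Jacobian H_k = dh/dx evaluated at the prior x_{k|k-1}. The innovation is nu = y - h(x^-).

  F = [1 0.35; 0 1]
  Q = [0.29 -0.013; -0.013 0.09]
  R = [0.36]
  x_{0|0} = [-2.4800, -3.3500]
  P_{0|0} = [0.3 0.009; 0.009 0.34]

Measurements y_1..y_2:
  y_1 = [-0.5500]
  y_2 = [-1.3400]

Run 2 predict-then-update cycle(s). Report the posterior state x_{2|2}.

x_post = [0.3225, -0.2576]

step 1: x^-=[-3.6525, -3.3500]  P^-=[0.6380 0.1150; 0.1150 0.4300]  H_jac=[-0.7370 -0.6759]  S=[1.0175]  K=[-0.5384; -0.3689]  nu=[-5.5061]  x^+=[-0.6877, -1.3186]  P^+=[0.3429 -0.0871; -0.0871 0.2915]
step 2: x^-=[-1.1492, -1.3186]  P^-=[0.6077 0.0019; 0.0019 0.3815]  H_jac=[-0.6570 -0.7539]  S=[0.8410]  K=[-0.4764; -0.3434]  nu=[-3.0891]  x^+=[0.3225, -0.2576]  P^+=[0.4168 -0.1357; -0.1357 0.2823]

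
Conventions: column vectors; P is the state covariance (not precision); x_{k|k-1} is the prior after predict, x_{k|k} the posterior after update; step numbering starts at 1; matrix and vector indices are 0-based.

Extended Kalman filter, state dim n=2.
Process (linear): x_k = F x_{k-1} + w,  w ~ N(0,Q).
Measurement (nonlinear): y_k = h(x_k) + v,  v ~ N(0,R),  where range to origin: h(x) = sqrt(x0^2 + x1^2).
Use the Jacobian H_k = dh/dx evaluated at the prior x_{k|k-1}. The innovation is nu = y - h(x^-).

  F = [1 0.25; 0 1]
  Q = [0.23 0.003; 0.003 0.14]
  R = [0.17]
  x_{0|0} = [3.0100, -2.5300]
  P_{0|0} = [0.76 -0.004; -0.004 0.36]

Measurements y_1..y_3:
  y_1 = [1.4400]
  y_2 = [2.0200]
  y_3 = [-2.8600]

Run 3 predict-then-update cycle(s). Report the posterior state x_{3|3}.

step 1: x^-=[2.3775, -2.5300]  P^-=[1.0105 0.0890; 0.0890 0.5000]  H_jac=[0.6848 -0.7287]  S=[0.8206]  K=[0.7643; -0.3698]  nu=[-2.0318]  x^+=[0.8247, -1.7787]  P^+=[0.5312 0.3209; 0.3209 0.3878]
step 2: x^-=[0.3800, -1.7787]  P^-=[0.9459 0.4208; 0.4208 0.5278]  H_jac=[0.2089 -0.9779]  S=[0.5441]  K=[-0.3932; -0.7871]  nu=[0.2011]  x^+=[0.3009, -1.9370]  P^+=[0.8618 0.2525; 0.2525 0.1908]
step 3: x^-=[-0.1834, -1.9370]  P^-=[1.2299 0.3031; 0.3031 0.3308]  H_jac=[-0.0942 -0.9955]  S=[0.5656]  K=[-0.7385; -0.6327]  nu=[-4.8057]  x^+=[3.3655, 1.1034]  P^+=[0.9214 0.0389; 0.0389 0.1044]

x_post = [3.3655, 1.1034]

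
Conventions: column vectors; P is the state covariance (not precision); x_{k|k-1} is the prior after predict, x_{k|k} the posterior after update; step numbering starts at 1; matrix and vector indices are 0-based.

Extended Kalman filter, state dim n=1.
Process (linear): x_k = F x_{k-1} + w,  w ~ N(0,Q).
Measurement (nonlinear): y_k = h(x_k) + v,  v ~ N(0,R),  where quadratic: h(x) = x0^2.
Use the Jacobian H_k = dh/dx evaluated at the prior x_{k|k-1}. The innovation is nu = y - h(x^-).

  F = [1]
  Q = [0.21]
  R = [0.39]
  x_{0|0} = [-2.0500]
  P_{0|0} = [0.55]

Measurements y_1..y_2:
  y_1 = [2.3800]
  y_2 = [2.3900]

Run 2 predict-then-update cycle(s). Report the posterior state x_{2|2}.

step 1: x^-=[-2.0500]  P^-=[0.7600]  H_jac=[-4.1000]  S=[13.1656]  K=[-0.2367]  nu=[-1.8225]  x^+=[-1.6187]  P^+=[0.0225]
step 2: x^-=[-1.6187]  P^-=[0.2325]  H_jac=[-3.2373]  S=[2.8268]  K=[-0.2663]  nu=[-0.2300]  x^+=[-1.5574]  P^+=[0.0321]

x_post = [-1.5574]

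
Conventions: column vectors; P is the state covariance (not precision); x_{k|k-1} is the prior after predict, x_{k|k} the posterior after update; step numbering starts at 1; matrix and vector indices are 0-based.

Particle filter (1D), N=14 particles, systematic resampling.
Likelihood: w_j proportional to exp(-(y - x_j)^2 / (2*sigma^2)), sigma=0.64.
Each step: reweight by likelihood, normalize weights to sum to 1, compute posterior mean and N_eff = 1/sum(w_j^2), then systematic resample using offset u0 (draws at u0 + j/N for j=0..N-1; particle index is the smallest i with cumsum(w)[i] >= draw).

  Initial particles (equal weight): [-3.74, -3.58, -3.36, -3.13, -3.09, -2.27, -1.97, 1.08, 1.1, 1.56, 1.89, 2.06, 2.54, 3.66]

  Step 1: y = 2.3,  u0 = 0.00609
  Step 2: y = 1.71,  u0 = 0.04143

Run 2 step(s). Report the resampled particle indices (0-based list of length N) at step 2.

resampled_idx = [0, 1, 2, 3, 4, 4, 5, 6, 7, 8, 9, 9, 11, 13]

step 1: w=[0.0000, 0.0000, 0.0000, 0.0000, 0.0000, 0.0000, 0.0000, 0.0448, 0.0475, 0.1412, 0.2243, 0.2567, 0.2567, 0.0288]  mean=2.0311  Neff=4.8273  idx=[7, 8, 9, 9, 10, 10, 10, 11, 11, 11, 12, 12, 12, 12]
step 2: w=[0.0593, 0.0611, 0.0936, 0.0936, 0.0925, 0.0925, 0.0925, 0.0829, 0.0829, 0.0829, 0.0415, 0.0415, 0.0415, 0.0415]  mean=1.8821  Neff=12.8242  idx=[0, 1, 2, 3, 4, 4, 5, 6, 7, 8, 9, 9, 11, 13]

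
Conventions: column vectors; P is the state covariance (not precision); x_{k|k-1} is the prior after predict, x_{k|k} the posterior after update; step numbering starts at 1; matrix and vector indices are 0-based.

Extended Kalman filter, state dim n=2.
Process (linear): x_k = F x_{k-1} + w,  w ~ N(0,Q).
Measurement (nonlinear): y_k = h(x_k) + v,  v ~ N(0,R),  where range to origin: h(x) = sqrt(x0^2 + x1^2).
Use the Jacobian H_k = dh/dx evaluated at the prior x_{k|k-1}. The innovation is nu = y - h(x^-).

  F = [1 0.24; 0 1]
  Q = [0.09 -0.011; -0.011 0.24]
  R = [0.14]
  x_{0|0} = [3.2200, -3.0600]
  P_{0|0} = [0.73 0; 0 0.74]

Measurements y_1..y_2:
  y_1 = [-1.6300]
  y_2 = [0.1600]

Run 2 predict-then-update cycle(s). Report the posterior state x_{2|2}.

x_post = [-0.3750, 0.3367]

step 1: x^-=[2.4856, -3.0600]  P^-=[0.8626 0.1666; 0.1666 0.9800]  H_jac=[0.6305 -0.7762]  S=[0.9103]  K=[0.4554; -0.7203]  nu=[-5.5723]  x^+=[-0.0522, 0.9535]  P^+=[0.6738 0.4652; 0.4652 0.5078]
step 2: x^-=[0.1767, 0.9535]  P^-=[1.0164 0.5761; 0.5761 0.7478]  H_jac=[0.1822 0.9833]  S=[1.1031]  K=[0.6813; 0.7617]  nu=[-0.8097]  x^+=[-0.3750, 0.3367]  P^+=[0.5043 0.0036; 0.0036 0.1078]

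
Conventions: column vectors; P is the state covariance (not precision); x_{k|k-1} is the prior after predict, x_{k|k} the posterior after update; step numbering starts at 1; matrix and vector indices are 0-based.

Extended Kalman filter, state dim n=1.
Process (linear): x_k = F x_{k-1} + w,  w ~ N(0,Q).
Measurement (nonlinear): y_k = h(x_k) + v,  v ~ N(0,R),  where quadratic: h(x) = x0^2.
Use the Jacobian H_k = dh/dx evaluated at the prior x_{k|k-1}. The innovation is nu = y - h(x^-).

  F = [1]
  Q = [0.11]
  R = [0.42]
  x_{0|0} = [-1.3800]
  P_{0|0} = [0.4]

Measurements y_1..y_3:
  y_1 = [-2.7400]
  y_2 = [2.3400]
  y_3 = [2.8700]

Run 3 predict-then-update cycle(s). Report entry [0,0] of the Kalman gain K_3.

K[0,0] = 0.3501

step 1: x^-=[-1.3800]  P^-=[0.5100]  H_jac=[-2.7600]  S=[4.3050]  K=[-0.3270]  nu=[-4.6444]  x^+=[0.1386]  P^+=[0.0498]
step 2: x^-=[0.1386]  P^-=[0.1598]  H_jac=[0.2772]  S=[0.4323]  K=[0.1024]  nu=[2.3208]  x^+=[0.3763]  P^+=[0.1552]
step 3: x^-=[0.3763]  P^-=[0.2652]  H_jac=[0.7526]  S=[0.5702]  K=[0.3501]  nu=[2.7284]  x^+=[1.3314]  P^+=[0.1953]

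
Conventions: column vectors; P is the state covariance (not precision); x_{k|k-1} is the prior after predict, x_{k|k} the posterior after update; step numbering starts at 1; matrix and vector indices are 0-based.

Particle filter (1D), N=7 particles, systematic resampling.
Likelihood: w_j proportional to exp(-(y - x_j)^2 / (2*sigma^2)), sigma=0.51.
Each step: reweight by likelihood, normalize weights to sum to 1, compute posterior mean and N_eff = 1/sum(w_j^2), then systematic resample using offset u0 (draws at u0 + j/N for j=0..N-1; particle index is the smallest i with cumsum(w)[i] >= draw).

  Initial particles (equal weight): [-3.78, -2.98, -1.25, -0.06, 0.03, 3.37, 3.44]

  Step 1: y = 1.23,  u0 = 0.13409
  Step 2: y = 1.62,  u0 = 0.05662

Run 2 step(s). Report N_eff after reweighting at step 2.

step 1: w=[0.0000, 0.0000, 0.0001, 0.3930, 0.6047, 0.0014, 0.0008]  mean=0.0021  Neff=1.9228  idx=[3, 3, 4, 4, 4, 4, 4]
step 2: w=[0.0926, 0.0926, 0.1630, 0.1630, 0.1630, 0.1630, 0.1630]  mean=0.0133  Neff=6.6693  idx=[0, 2, 2, 3, 4, 5, 6]

N_eff = 6.6693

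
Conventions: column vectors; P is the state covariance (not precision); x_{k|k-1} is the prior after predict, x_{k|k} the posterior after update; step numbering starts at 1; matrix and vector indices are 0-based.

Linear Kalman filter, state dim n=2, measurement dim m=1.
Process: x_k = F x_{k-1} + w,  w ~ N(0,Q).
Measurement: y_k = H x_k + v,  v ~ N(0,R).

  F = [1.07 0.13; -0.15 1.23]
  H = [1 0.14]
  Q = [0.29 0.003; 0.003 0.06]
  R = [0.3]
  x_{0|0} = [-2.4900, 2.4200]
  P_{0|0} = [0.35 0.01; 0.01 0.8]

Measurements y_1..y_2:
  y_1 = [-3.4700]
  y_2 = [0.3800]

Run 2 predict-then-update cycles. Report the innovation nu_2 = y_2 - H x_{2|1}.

step 1: x^-=[-2.3497, 3.3501]  P^-=[0.7070 0.0877; 0.0877 1.2745]  S=[1.0566]  K=[0.6808; 0.2519]  nu=[-1.5893]  x^+=[-3.4317, 2.9498]  P^+=[0.2173 -0.0935; -0.0935 1.2075]
step 2: x^-=[-3.2884, 4.1430]  P^-=[0.5332 0.0400; 0.0400 1.9262]  S=[0.8822]  K=[0.6108; 0.3510]  nu=[3.0884]  x^+=[-1.4021, 5.2270]  P^+=[0.2041 -0.1491; -0.1491 1.8175]

innov = [3.0884]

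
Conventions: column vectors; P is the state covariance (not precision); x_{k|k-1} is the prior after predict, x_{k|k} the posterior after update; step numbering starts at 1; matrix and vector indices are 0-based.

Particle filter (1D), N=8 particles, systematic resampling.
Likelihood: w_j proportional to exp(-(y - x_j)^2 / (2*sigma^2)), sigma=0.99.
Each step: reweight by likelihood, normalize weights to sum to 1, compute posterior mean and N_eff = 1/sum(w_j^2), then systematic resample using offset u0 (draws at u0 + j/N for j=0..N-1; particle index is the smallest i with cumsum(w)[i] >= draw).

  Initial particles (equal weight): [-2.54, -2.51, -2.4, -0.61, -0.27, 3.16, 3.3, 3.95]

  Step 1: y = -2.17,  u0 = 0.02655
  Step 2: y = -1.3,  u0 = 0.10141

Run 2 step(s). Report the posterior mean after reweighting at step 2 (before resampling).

post_mean = -2.1349

step 1: w=[0.2829, 0.2860, 0.2953, 0.0877, 0.0481, 0.0000, 0.0000, 0.0000]  mean=-2.2117  Neff=3.8603  idx=[0, 0, 0, 1, 1, 2, 2, 3]
step 2: w=[0.1092, 0.1092, 0.1092, 0.1134, 0.1134, 0.1290, 0.1290, 0.1876]  mean=-2.1349  Neff=7.6936  idx=[0, 2, 3, 4, 5, 6, 7, 7]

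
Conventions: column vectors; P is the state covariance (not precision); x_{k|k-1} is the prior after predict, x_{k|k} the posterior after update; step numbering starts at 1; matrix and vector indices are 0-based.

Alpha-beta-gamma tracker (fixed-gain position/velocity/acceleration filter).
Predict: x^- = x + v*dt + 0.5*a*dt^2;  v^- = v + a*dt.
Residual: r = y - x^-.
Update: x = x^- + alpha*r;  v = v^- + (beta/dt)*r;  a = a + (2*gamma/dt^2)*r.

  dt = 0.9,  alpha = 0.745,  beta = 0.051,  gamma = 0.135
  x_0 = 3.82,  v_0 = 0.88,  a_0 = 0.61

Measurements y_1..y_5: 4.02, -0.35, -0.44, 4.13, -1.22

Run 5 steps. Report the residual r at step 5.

resid = -1.8628

step 1: x_pred=4.8590  r=-0.8391  x^+=4.2340  v^+=1.3815  a^+=0.3303
step 2: x_pred=5.6110  r=-5.9610  x^+=1.1701  v^+=1.3409  a^+=-1.6567
step 3: x_pred=1.7060  r=-2.1460  x^+=0.1072  v^+=-0.2717  a^+=-2.3720
step 4: x_pred=-1.0980  r=5.2280  x^+=2.7969  v^+=-2.1102  a^+=-0.6294
step 5: x_pred=0.6428  r=-1.8628  x^+=-0.7450  v^+=-2.7822  a^+=-1.2503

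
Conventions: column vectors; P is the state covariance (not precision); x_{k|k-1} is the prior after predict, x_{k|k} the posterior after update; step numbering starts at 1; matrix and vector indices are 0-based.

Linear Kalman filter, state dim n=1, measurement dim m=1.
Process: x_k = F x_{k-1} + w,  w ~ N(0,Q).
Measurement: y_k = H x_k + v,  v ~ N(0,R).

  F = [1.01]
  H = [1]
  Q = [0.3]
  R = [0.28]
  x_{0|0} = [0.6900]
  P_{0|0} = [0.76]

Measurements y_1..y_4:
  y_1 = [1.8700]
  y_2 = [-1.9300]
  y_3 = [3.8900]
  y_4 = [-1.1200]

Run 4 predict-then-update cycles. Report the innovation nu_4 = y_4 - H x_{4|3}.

step 1: x^-=[0.6969]  P^-=[1.0753]  S=[1.3553]  K=[0.7934]  nu=[1.1731]  x^+=[1.6276]  P^+=[0.2222]
step 2: x^-=[1.6439]  P^-=[0.5266]  S=[0.8066]  K=[0.6529]  nu=[-3.5739]  x^+=[-0.6894]  P^+=[0.1828]
step 3: x^-=[-0.6963]  P^-=[0.4865]  S=[0.7665]  K=[0.6347]  nu=[4.5863]  x^+=[2.2146]  P^+=[0.1777]
step 4: x^-=[2.2367]  P^-=[0.4813]  S=[0.7613]  K=[0.6322]  nu=[-3.3567]  x^+=[0.1146]  P^+=[0.1770]

innov = [-3.3567]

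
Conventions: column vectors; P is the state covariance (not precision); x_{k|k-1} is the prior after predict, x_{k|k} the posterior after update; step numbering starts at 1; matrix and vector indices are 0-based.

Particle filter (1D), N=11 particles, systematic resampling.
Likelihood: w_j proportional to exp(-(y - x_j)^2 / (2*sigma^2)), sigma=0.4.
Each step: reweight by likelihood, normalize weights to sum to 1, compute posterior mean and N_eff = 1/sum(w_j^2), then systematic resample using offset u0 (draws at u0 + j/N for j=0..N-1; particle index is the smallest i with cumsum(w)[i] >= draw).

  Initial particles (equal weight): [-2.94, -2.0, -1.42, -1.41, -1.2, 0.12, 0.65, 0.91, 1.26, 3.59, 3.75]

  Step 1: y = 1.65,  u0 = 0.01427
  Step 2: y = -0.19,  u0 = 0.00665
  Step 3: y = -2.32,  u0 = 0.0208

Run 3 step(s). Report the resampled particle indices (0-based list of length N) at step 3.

resampled_idx = [0, 0, 1, 2, 3, 3, 4, 5, 5, 6, 7]

step 1: w=[0.0000, 0.0000, 0.0000, 0.0000, 0.0000, 0.0008, 0.0519, 0.2133, 0.7340, 0.0000, 0.0000]  mean=1.1528  Neff=1.7036  idx=[6, 7, 7, 8, 8, 8, 8, 8, 8, 8, 8]
step 2: w=[0.6600, 0.1365, 0.1365, 0.0084, 0.0084, 0.0084, 0.0084, 0.0084, 0.0084, 0.0084, 0.0084]  mean=0.7619  Neff=2.1125  idx=[0, 0, 0, 0, 0, 0, 0, 0, 1, 2, 2]
step 3: w=[0.1247, 0.1247, 0.1247, 0.1247, 0.1247, 0.1247, 0.1247, 0.1247, 0.0008, 0.0008, 0.0008]  mean=0.6506  Neff=8.0389  idx=[0, 0, 1, 2, 3, 3, 4, 5, 5, 6, 7]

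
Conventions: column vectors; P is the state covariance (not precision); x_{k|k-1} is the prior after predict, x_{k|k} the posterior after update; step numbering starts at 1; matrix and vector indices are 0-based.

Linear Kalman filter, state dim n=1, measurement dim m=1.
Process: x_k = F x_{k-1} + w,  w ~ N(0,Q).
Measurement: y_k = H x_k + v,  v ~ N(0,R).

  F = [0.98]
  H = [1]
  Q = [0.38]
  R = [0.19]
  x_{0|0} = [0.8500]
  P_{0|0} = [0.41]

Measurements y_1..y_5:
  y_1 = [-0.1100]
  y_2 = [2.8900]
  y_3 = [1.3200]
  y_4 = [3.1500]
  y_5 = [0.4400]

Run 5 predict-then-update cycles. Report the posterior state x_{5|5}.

x_post = [1.0372]

step 1: x^-=[0.8330]  P^-=[0.7738]  S=[0.9638]  K=[0.8029]  nu=[-0.9430]  x^+=[0.0759]  P^+=[0.1525]
step 2: x^-=[0.0744]  P^-=[0.5265]  S=[0.7165]  K=[0.7348]  nu=[2.8156]  x^+=[2.1434]  P^+=[0.1396]
step 3: x^-=[2.1005]  P^-=[0.5141]  S=[0.7041]  K=[0.7301]  nu=[-0.7805]  x^+=[1.5306]  P^+=[0.1387]
step 4: x^-=[1.5000]  P^-=[0.5132]  S=[0.7032]  K=[0.7298]  nu=[1.6500]  x^+=[2.7042]  P^+=[0.1387]
step 5: x^-=[2.6501]  P^-=[0.5132]  S=[0.7032]  K=[0.7298]  nu=[-2.2101]  x^+=[1.0372]  P^+=[0.1387]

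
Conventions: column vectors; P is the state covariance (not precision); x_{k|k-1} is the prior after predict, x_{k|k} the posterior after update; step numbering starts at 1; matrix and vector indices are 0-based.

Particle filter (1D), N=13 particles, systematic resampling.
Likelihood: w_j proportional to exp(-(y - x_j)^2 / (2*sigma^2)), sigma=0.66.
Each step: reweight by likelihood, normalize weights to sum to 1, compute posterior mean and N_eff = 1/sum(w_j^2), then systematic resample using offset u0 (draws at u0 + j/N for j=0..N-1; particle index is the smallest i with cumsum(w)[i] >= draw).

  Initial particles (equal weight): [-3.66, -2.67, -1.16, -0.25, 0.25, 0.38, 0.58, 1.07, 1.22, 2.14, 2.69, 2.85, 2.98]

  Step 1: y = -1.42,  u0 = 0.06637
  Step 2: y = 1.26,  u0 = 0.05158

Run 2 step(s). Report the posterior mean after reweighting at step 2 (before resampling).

post_mean = 0.1887

step 1: w=[0.0023, 0.1207, 0.6711, 0.1507, 0.0295, 0.0176, 0.0074, 0.0006, 0.0002, 0.0000, 0.0000, 0.0000, 0.0000]  mean=-1.1274  Neff=2.0457  idx=[1, 2, 2, 2, 2, 2, 2, 2, 2, 2, 3, 3, 5]
step 2: w=[0.0000, 0.0021, 0.0021, 0.0021, 0.0021, 0.0021, 0.0021, 0.0021, 0.0021, 0.0021, 0.1285, 0.1285, 0.7238]  mean=0.1887  Neff=1.7952  idx=[10, 10, 11, 12, 12, 12, 12, 12, 12, 12, 12, 12, 12]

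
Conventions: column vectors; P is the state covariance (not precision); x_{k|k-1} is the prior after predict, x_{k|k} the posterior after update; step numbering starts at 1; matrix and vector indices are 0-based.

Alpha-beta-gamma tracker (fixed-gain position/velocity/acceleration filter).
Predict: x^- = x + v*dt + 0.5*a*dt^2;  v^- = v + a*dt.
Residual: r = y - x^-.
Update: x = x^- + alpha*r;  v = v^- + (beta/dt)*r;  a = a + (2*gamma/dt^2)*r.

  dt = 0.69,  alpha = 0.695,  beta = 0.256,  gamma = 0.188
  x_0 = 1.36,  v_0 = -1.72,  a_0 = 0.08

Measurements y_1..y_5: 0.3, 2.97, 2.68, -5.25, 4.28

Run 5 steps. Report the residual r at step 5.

step 1: x_pred=0.1922  r=0.1078  x^+=0.2671  v^+=-1.6248  a^+=0.1651
step 2: x_pred=-0.8147  r=3.7847  x^+=1.8157  v^+=-0.1067  a^+=3.1541
step 3: x_pred=2.4929  r=0.1871  x^+=2.6229  v^+=2.1390  a^+=3.3019
step 4: x_pred=4.8848  r=-10.1348  x^+=-2.1589  v^+=0.6571  a^+=-4.7021
step 5: x_pred=-2.8248  r=7.1048  x^+=2.1130  v^+=0.0486  a^+=0.9089

resid = 7.1048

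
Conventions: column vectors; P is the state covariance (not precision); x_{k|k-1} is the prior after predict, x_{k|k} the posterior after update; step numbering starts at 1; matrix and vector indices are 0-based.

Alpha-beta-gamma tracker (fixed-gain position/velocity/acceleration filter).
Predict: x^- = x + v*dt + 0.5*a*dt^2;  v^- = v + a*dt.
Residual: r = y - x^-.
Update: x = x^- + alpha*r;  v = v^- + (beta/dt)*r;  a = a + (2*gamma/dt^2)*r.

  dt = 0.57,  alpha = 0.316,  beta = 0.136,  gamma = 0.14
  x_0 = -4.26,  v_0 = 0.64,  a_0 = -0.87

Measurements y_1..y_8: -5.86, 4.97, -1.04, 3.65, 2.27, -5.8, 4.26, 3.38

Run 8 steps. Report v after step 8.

v_post = -12.5424

step 1: x_pred=-4.0365  r=-1.8235  x^+=-4.6127  v^+=-0.2910  a^+=-2.4415
step 2: x_pred=-5.1752  r=10.1452  x^+=-1.9693  v^+=0.7380  a^+=6.3017
step 3: x_pred=-0.5250  r=-0.5150  x^+=-0.6877  v^+=4.2071  a^+=5.8578
step 4: x_pred=2.6619  r=0.9881  x^+=2.9742  v^+=7.7818  a^+=6.7094
step 5: x_pred=8.4997  r=-6.2297  x^+=6.5311  v^+=10.1198  a^+=1.3406
step 6: x_pred=12.5172  r=-18.3172  x^+=6.7289  v^+=6.5135  a^+=-14.4453
step 7: x_pred=8.0950  r=-3.8350  x^+=6.8831  v^+=-2.6354  a^+=-17.7503
step 8: x_pred=2.4975  r=0.8825  x^+=2.7763  v^+=-12.5424  a^+=-16.9897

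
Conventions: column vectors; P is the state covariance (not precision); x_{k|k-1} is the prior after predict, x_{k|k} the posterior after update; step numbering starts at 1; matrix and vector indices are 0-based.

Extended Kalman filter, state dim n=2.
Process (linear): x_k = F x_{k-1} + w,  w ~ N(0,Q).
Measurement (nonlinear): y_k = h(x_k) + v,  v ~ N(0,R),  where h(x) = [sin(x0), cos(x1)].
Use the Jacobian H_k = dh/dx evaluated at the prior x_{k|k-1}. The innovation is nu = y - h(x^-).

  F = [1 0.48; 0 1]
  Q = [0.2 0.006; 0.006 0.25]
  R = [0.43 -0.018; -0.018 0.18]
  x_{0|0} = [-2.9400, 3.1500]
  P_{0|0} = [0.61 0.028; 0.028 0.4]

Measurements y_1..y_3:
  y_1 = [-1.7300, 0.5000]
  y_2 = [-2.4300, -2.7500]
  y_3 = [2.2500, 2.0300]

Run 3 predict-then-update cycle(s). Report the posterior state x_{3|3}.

x_post = [0.0207, -0.1246]

step 1: x^-=[-1.4280, 3.1500]  P^-=[0.9290 0.2260; 0.2260 0.6500]  H_jac=[0.1423 0.0000; 0.0000 0.0084]  S=[0.4488 -0.0177; -0.0177 0.1800]  K=[0.2962 0.0397; 0.0731 0.0376]  nu=[-0.7402, 1.5000]  x^+=[-1.5876, 3.1522]  P^+=[0.8898 0.2163; 0.2163 0.6474]
step 2: x^-=[-0.0746, 3.1522]  P^-=[1.4466 0.5330; 0.5330 0.8974]  H_jac=[0.9972 0.0000; 0.0000 0.0106]  S=[1.8686 -0.0124; -0.0124 0.1801]  K=[0.7726 0.0844; 0.2849 0.0724]  nu=[-2.3555, -1.7501]  x^+=[-2.0421, 2.3543]  P^+=[0.3316 0.1216; 0.1216 0.7453]
step 3: x^-=[-0.9120, 2.3543]  P^-=[0.8200 0.4853; 0.4853 0.9953]  H_jac=[0.6121 0.0000; 0.0000 -0.7084]  S=[0.7373 -0.2285; -0.2285 0.6795]  K=[0.5850 -0.3093; 0.0909 -1.0071]  nu=[3.0408, 2.7358]  x^+=[0.0207, -0.1246]  P^+=[0.4200 0.0934; 0.0934 0.2582]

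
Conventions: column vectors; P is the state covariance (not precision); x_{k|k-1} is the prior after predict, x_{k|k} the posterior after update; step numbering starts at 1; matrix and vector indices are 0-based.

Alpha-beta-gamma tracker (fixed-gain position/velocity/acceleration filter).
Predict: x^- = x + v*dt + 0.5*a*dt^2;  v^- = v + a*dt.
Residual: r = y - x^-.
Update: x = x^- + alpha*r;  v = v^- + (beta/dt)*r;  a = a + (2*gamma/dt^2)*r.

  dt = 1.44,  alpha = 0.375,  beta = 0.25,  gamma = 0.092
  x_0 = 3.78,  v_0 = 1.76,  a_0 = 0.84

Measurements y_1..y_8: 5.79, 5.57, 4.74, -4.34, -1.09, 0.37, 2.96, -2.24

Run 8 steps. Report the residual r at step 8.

step 1: x_pred=7.1853  r=-1.3953  x^+=6.6621  v^+=2.7274  a^+=0.7162
step 2: x_pred=11.3320  r=-5.7620  x^+=9.1713  v^+=2.7583  a^+=0.2049
step 3: x_pred=13.3557  r=-8.6157  x^+=10.1248  v^+=1.5576  a^+=-0.5596
step 4: x_pred=11.7875  r=-16.1275  x^+=5.7397  v^+=-2.0482  a^+=-1.9907
step 5: x_pred=0.7264  r=-1.8164  x^+=0.0453  v^+=-5.2301  a^+=-2.1519
step 6: x_pred=-9.7171  r=10.0871  x^+=-5.9344  v^+=-6.5775  a^+=-1.2568
step 7: x_pred=-16.7091  r=19.6691  x^+=-9.3332  v^+=-4.9725  a^+=0.4885
step 8: x_pred=-15.9871  r=13.7471  x^+=-10.8319  v^+=-1.8824  a^+=1.7084

resid = 13.7471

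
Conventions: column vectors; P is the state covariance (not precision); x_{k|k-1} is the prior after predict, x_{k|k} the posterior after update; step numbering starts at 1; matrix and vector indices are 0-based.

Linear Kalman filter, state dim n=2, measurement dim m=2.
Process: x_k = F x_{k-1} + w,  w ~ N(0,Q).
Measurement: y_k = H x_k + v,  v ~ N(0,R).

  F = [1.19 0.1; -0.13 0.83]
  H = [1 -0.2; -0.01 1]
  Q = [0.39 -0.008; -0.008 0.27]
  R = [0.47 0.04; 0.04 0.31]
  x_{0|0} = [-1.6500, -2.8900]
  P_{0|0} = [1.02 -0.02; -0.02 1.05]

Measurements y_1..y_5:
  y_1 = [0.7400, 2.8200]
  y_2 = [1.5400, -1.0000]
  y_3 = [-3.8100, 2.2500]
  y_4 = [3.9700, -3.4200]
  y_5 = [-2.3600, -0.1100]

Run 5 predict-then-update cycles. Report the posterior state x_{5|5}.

step 1: x^-=[-2.2525, -2.1842]  P^-=[1.8402 -0.0981; -0.0981 1.0149]  S=[2.3900 -0.2797; -0.2797 1.3270]  K=[0.7873 0.0781; -0.0373 0.7577]  nu=[2.5557, 4.9817]  x^+=[0.1488, 1.4948]  P^+=[0.3851 0.0596; 0.0596 0.2340]
step 2: x^-=[0.3265, 1.2214]  P^-=[0.9518 0.0099; 0.0099 0.4248]  S=[1.4348 -0.0446; -0.0446 0.7347]  K=[0.6632 0.0408; -0.0344 0.5760]  nu=[1.4578, -2.2181]  x^+=[1.2030, -0.1064]  P^+=[0.3218 0.0424; 0.0424 0.1776]
step 3: x^-=[1.4209, -0.2447]  P^-=[0.8576 -0.0017; -0.0017 0.3886]  S=[1.3438 -0.0480; -0.0480 0.6988]  K=[0.6395 0.0292; -0.0393 0.5535]  nu=[-5.2798, 2.5089]  x^+=[-1.8821, 1.3517]  P^+=[0.3093 0.0377; 0.0377 0.1704]
step 4: x^-=[-2.1046, 1.3666]  P^-=[0.8386 -0.0049; -0.0049 0.3845]  S=[1.3260 -0.0502; -0.0502 0.6947]  K=[0.6342 0.0267; -0.0409 0.5506]  nu=[6.3479, -4.8077]  x^+=[1.7931, -1.5398]  P^+=[0.3065 0.0367; 0.0367 0.1694]
step 5: x^-=[1.9798, -1.5111]  P^-=[0.8344 -0.0056; -0.0056 0.3840]  S=[1.3220 -0.0507; -0.0507 0.6942]  K=[0.6330 0.0262; -0.0412 0.5502]  nu=[-4.6420, 1.4209]  x^+=[-0.9215, -0.5381]  P^+=[0.3059 0.0365; 0.0365 0.1693]

x_post = [-0.9215, -0.5381]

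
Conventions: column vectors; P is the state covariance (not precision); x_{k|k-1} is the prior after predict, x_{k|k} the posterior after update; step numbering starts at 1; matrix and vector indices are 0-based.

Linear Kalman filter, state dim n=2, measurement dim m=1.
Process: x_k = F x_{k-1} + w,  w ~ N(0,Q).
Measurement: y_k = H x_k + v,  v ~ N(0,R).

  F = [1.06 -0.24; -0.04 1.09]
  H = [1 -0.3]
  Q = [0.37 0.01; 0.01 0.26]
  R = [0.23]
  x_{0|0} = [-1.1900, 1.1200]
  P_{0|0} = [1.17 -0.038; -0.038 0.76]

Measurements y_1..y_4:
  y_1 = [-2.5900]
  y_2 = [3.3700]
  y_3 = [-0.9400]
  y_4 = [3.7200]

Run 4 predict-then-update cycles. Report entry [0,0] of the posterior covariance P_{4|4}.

P_post[0,0] = 0.2299

step 1: x^-=[-1.5302, 1.2684]  P^-=[1.7477 -0.2827; -0.2827 1.1681]  S=[2.2525]  K=[0.8136; -0.2811]  nu=[-0.6793]  x^+=[-2.0828, 1.4593]  P^+=[0.2568 0.2324; 0.2324 0.9902]
step 2: x^-=[-2.5580, 1.6740]  P^-=[0.5974 0.0108; 0.0108 1.4166]  S=[0.9484]  K=[0.6265; -0.4367]  nu=[6.4302]  x^+=[1.4703, -1.1340]  P^+=[0.2252 0.2703; 0.2703 1.2357]
step 3: x^-=[1.8307, -1.2949]  P^-=[0.5567 -0.0079; -0.0079 1.7050]  S=[0.9449]  K=[0.5917; -0.5497]  nu=[-3.1592]  x^+=[-0.0385, 0.4418]  P^+=[0.2259 0.2994; 0.2994 1.4194]
step 4: x^-=[-0.1468, 0.4831]  P^-=[0.5532 -0.0221; -0.0221 1.9207]  S=[0.9694]  K=[0.5776; -0.6172]  nu=[4.0117]  x^+=[2.1703, -1.9930]  P^+=[0.2299 0.3235; 0.3235 1.5514]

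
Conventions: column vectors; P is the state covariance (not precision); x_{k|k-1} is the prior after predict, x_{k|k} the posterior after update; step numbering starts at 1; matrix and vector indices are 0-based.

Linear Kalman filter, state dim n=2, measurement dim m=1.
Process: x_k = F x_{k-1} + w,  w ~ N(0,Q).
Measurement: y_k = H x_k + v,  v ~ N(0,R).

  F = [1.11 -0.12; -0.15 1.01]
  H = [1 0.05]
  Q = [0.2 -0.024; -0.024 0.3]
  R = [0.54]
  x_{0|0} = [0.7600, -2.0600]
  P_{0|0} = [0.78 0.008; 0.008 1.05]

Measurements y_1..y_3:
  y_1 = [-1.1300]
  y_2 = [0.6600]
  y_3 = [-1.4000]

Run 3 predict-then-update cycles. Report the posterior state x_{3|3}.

x_post = [-0.4253, -1.5076]

step 1: x^-=[1.0908, -2.1946]  P^-=[1.1740 -0.2720; -0.2720 1.3862]  S=[1.6903]  K=[0.6865; -0.1199]  nu=[-2.1111]  x^+=[-0.3585, -1.9414]  P^+=[0.3774 -0.1329; -0.1329 1.3619]
step 2: x^-=[-0.1650, -1.9071]  P^-=[0.7200 -0.4032; -0.4032 1.7380]  S=[1.2240]  K=[0.5717; -0.2584]  nu=[0.9203]  x^+=[0.3612, -2.1449]  P^+=[0.3199 -0.2224; -0.2224 1.6563]
step 3: x^-=[0.6583, -2.2206]  P^-=[0.6772 -0.5313; -0.5313 2.0642]  S=[1.1692]  K=[0.5565; -0.3661]  nu=[-1.9473]  x^+=[-0.4253, -1.5076]  P^+=[0.3151 -0.2931; -0.2931 1.9074]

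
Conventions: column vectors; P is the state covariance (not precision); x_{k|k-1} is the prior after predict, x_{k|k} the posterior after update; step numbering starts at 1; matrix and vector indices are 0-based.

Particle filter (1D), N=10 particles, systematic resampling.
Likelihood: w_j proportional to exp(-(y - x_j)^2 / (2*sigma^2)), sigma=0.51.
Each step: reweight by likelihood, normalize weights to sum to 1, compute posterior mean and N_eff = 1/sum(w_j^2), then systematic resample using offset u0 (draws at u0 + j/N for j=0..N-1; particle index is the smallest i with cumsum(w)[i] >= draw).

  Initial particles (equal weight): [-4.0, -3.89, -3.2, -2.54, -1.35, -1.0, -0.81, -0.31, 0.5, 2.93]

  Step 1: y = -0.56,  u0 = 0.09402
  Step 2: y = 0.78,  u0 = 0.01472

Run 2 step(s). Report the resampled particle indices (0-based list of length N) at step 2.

resampled_idx = [4, 7, 8, 9, 9, 9, 9, 9, 9, 9]

step 1: w=[0.0000, 0.0000, 0.0000, 0.0002, 0.1046, 0.2393, 0.3079, 0.3079, 0.0400, 0.0000]  mean=-0.7059  Neff=3.8543  idx=[4, 5, 5, 6, 6, 6, 7, 7, 7, 8]
step 2: w=[0.0001, 0.0019, 0.0019, 0.0065, 0.0065, 0.0065, 0.0854, 0.0854, 0.0854, 0.7205]  mean=0.2611  Neff=1.8479  idx=[4, 7, 8, 9, 9, 9, 9, 9, 9, 9]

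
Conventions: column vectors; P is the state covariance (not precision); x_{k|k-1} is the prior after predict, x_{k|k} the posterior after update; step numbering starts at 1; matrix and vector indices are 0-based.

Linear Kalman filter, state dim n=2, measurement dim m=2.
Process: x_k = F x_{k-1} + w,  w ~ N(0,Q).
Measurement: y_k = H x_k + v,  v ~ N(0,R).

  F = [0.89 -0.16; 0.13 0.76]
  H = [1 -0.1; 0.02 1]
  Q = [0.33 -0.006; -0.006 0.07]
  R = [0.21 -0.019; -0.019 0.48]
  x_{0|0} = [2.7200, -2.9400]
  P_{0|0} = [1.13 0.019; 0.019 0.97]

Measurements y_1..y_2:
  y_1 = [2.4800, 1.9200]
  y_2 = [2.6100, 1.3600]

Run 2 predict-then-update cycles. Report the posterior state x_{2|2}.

x_post = [2.5854, 0.7949]

step 1: x^-=[2.8912, -1.8808]  P^-=[1.2445 0.0192; 0.0192 0.6531]  S=[1.4572 -0.0402; -0.0402 1.1344]  K=[0.8546 0.0692; -0.0157 0.5755]  nu=[-0.5993, 3.7430]  x^+=[2.6381, 0.2828]  P^+=[0.1795 0.0134; 0.0134 0.2763]
step 2: x^-=[2.3026, 0.5579]  P^-=[0.4754 -0.0100; -0.0100 0.2353]  S=[0.6898 -0.0430; -0.0430 0.7150]  K=[0.6933 0.0410; -0.0283 0.3270]  nu=[0.3632, 0.7561]  x^+=[2.5854, 0.7949]  P^+=[0.1452 0.0036; 0.0036 0.1574]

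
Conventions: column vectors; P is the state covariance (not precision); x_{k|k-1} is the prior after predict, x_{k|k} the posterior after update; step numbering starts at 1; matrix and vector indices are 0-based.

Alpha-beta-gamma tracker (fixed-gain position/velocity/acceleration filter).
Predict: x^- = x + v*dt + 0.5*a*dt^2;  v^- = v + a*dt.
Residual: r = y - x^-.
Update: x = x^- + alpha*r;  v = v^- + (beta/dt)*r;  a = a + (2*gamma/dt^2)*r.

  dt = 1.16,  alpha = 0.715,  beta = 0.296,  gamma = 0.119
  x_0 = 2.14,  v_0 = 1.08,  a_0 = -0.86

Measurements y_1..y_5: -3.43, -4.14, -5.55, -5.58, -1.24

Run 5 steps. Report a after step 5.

a_post = 2.1591

step 1: x_pred=2.8142  r=-6.2442  x^+=-1.6504  v^+=-1.5109  a^+=-1.9644
step 2: x_pred=-4.7248  r=0.5848  x^+=-4.3067  v^+=-3.6405  a^+=-1.8610
step 3: x_pred=-9.7817  r=4.2317  x^+=-6.7560  v^+=-4.7194  a^+=-1.1125
step 4: x_pred=-12.9791  r=7.3991  x^+=-7.6887  v^+=-4.1219  a^+=0.1962
step 5: x_pred=-12.3382  r=11.0982  x^+=-4.4030  v^+=-1.0624  a^+=2.1591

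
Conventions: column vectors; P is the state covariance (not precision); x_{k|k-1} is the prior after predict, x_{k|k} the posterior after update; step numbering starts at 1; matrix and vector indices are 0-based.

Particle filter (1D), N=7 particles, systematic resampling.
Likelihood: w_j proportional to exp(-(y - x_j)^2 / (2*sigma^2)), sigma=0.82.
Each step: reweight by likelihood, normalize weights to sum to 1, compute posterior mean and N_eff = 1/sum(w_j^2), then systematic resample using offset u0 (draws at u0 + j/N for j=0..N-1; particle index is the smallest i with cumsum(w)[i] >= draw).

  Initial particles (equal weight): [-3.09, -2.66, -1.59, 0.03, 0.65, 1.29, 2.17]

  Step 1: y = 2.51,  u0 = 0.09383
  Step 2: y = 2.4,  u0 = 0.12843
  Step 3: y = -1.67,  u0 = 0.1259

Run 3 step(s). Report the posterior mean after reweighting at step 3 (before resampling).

step 1: w=[0.0000, 0.0000, 0.0000, 0.0077, 0.0572, 0.2477, 0.6874]  mean=1.8486  Neff=1.8615  idx=[5, 5, 6, 6, 6, 6, 6]
step 2: w=[0.0713, 0.0713, 0.1715, 0.1715, 0.1715, 0.1715, 0.1715]  mean=2.0444  Neff=6.3623  idx=[1, 2, 3, 4, 5, 6, 6]
step 3: w=[0.9345, 0.0109, 0.0109, 0.0109, 0.0109, 0.0109, 0.0109]  mean=1.3476  Neff=1.1442  idx=[0, 0, 0, 0, 0, 0, 5]

post_mean = 1.3476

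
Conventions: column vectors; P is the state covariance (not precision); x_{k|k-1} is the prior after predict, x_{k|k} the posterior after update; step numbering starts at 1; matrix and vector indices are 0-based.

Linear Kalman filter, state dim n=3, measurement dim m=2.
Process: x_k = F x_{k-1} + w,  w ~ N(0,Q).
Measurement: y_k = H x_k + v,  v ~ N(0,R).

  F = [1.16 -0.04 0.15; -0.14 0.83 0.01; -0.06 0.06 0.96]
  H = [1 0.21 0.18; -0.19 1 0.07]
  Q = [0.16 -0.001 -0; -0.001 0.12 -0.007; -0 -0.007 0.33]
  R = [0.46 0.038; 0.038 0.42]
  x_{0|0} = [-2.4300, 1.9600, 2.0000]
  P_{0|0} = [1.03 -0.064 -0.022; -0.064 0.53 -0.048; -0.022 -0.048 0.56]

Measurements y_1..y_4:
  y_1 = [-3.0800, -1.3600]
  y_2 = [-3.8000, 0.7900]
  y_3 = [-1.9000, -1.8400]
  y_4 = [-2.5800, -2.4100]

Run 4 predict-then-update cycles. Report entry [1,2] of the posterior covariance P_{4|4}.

P_post[1,2] = -0.0340

step 1: x^-=[-2.5972, 1.9870, 2.1834]  P^-=[1.5583 -0.2528 -0.0198; -0.2528 0.5195 0.0018; -0.0198 0.0018 0.8492]  S=[1.9555 -0.3813; -0.3813 1.0967]  K=[0.7188 -0.2518; 0.0296 0.5279; 0.0856 0.0891]  nu=[-1.2931, -3.9933]  x^+=[-2.5212, -0.1593, 1.7170]  P^+=[0.3404 -0.0068 -0.0993; -0.0068 0.2241 -0.0365; -0.0993 -0.0365 0.8320]
step 2: x^-=[-2.6607, 0.2379, 1.7901]  P^-=[0.6036 -0.0727 -0.0136; -0.0727 0.2824 -0.0003; -0.0136 -0.0003 1.1061]  S=[1.0765 -0.0737; -0.0737 0.7575]  K=[0.5308 -0.1969; 0.0144 0.3924; 0.1807 0.1229]  nu=[-1.5115, -0.0787]  x^+=[-3.4475, 0.1852, 1.5073]  P^+=[0.2555 -0.0072 -0.0963; -0.0072 0.1664 -0.0342; -0.0963 -0.0342 1.0628]
step 3: x^-=[-3.7804, 0.6514, 1.6649]  P^-=[0.4956 -0.0568 0.0289; -0.0568 0.2411 -0.0002; 0.0289 -0.0002 1.3182]  S=[0.9955 -0.0424; -0.0424 0.7062]  K=[0.4833 -0.1818; 0.0090 0.3572; 0.2733 0.1390]  nu=[1.4439, -3.3263]  x^+=[-2.4778, -0.5237, 1.5973]  P^+=[0.2322 -0.0080 -0.0840; -0.0080 0.1512 -0.0335; -0.0840 -0.0335 1.2334]
step 4: x^-=[-2.6136, -0.0718, 1.6507]  P^-=[0.4724 -0.0530 0.0687; -0.0530 0.2304 -0.0006; 0.0687 -0.0006 1.4739]  S=[0.9928 -0.0333; -0.0333 0.6929]  K=[0.4712 -0.1764; 0.0069 0.3473; 0.3412 0.1456]  nu=[-0.2484, -2.9504]  x^+=[-2.2102, -1.0981, 1.1364]  P^+=[0.2249 -0.0084 -0.0728; -0.0084 0.1469 -0.0340; -0.0728 -0.0340 1.3470]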